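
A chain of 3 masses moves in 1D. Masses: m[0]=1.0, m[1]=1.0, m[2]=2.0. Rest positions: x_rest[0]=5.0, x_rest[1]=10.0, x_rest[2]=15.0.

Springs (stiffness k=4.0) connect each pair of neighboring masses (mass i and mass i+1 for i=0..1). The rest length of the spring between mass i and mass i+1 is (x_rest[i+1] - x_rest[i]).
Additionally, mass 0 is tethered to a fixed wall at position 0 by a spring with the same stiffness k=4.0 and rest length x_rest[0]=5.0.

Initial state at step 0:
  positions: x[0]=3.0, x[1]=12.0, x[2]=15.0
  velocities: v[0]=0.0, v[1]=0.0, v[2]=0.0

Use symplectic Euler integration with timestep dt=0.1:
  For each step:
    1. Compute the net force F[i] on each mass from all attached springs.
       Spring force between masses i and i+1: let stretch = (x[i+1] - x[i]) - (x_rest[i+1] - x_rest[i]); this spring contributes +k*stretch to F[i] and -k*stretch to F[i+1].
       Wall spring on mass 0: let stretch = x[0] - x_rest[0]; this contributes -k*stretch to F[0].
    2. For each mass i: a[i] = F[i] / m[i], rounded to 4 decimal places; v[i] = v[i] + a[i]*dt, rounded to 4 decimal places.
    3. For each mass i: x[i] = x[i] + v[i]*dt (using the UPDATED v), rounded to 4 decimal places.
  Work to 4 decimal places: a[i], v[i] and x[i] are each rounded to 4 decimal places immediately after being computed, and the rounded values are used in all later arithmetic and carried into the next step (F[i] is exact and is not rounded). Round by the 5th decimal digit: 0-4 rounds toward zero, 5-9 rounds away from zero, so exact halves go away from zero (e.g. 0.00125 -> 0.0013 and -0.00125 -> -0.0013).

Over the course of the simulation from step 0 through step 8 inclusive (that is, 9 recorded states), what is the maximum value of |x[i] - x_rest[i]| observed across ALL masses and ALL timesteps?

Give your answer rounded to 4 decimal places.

Step 0: x=[3.0000 12.0000 15.0000] v=[0.0000 0.0000 0.0000]
Step 1: x=[3.2400 11.7600 15.0400] v=[2.4000 -2.4000 0.4000]
Step 2: x=[3.6912 11.3104 15.1144] v=[4.5120 -4.4960 0.7440]
Step 3: x=[4.2995 10.7082 15.2127] v=[6.0832 -6.0221 0.9832]
Step 4: x=[4.9922 10.0298 15.3209] v=[6.9269 -6.7838 1.0823]
Step 5: x=[5.6867 9.3616 15.4233] v=[6.9451 -6.6824 1.0241]
Step 6: x=[6.3007 8.7888 15.5045] v=[6.1404 -5.7277 0.8118]
Step 7: x=[6.7622 8.3851 15.5514] v=[4.6154 -4.0367 0.4687]
Step 8: x=[7.0182 8.2032 15.5549] v=[2.5597 -1.8193 0.0354]
Max displacement = 2.0182

Answer: 2.0182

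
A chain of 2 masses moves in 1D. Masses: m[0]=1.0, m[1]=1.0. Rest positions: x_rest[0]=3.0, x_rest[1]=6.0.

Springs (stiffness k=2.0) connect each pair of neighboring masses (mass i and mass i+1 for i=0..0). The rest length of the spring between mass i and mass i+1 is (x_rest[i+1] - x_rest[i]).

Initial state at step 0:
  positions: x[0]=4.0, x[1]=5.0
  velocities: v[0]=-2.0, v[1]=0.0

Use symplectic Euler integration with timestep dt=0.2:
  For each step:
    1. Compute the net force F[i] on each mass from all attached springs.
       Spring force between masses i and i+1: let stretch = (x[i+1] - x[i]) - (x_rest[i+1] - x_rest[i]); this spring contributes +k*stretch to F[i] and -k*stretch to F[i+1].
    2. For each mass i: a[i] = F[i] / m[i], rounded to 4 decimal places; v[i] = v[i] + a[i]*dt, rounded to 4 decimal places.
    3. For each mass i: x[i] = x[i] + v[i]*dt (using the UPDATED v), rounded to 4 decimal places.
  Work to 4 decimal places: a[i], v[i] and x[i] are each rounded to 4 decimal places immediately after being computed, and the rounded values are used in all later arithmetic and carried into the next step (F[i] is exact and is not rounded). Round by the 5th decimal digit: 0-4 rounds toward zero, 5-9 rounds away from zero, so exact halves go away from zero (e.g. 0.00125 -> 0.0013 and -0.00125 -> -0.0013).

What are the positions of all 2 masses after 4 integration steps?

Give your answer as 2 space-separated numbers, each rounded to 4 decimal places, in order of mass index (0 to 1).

Answer: 1.4461 5.9539

Derivation:
Step 0: x=[4.0000 5.0000] v=[-2.0000 0.0000]
Step 1: x=[3.4400 5.1600] v=[-2.8000 0.8000]
Step 2: x=[2.7776 5.4224] v=[-3.3120 1.3120]
Step 3: x=[2.0868 5.7132] v=[-3.4541 1.4541]
Step 4: x=[1.4461 5.9539] v=[-3.2035 1.2035]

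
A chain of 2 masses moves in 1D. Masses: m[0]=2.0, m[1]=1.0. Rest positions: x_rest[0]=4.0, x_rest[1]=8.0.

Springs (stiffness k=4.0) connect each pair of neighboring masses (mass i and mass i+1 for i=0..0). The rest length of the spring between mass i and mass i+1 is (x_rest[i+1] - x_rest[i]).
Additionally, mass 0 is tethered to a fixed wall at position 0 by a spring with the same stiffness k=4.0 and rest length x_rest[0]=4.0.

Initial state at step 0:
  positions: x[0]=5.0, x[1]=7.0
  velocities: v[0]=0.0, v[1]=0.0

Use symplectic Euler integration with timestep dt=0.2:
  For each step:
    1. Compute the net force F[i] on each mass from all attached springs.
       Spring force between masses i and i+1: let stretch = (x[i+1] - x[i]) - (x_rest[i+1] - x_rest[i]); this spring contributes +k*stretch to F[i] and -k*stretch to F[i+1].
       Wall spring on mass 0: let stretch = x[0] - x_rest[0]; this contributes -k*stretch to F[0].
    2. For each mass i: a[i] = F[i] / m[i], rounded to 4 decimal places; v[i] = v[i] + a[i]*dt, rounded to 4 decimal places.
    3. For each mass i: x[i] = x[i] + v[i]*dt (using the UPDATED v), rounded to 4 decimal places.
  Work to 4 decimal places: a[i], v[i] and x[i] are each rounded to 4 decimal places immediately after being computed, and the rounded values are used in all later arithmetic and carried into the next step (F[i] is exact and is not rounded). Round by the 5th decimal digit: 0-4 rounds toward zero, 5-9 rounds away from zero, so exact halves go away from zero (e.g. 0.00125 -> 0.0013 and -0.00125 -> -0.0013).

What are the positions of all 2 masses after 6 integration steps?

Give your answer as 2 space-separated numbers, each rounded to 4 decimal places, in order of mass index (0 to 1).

Step 0: x=[5.0000 7.0000] v=[0.0000 0.0000]
Step 1: x=[4.7600 7.3200] v=[-1.2000 1.6000]
Step 2: x=[4.3440 7.8704] v=[-2.0800 2.7520]
Step 3: x=[3.8626 8.4966] v=[-2.4070 3.1309]
Step 4: x=[3.4429 9.0213] v=[-2.0984 2.6237]
Step 5: x=[3.1941 9.2935] v=[-1.2442 1.3610]
Step 6: x=[3.1777 9.2298] v=[-0.0821 -0.3185]

Answer: 3.1777 9.2298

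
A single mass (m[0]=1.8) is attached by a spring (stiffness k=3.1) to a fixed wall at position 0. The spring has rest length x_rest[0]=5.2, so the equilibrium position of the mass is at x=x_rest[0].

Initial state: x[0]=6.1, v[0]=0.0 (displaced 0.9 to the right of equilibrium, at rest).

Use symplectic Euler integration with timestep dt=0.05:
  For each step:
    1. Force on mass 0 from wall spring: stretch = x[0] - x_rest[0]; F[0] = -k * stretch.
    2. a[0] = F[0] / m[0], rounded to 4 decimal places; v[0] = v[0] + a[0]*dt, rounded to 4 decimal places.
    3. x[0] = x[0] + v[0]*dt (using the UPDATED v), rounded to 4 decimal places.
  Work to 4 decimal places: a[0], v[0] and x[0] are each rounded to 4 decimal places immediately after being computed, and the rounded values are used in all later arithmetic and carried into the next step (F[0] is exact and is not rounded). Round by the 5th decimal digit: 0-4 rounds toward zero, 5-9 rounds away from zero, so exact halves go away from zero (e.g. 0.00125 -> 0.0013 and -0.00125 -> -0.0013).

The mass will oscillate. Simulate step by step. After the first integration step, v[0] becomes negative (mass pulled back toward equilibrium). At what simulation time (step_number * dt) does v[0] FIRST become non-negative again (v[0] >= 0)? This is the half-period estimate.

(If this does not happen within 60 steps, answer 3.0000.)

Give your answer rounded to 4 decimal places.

Answer: 2.4000

Derivation:
Step 0: x=[6.1000] v=[0.0000]
Step 1: x=[6.0961] v=[-0.0775]
Step 2: x=[6.0884] v=[-0.1547]
Step 3: x=[6.0768] v=[-0.2312]
Step 4: x=[6.0615] v=[-0.3067]
Step 5: x=[6.0425] v=[-0.3809]
Step 6: x=[6.0198] v=[-0.4535]
Step 7: x=[5.9936] v=[-0.5241]
Step 8: x=[5.9640] v=[-0.5924]
Step 9: x=[5.9311] v=[-0.6582]
Step 10: x=[5.8950] v=[-0.7212]
Step 11: x=[5.8560] v=[-0.7810]
Step 12: x=[5.8141] v=[-0.8375]
Step 13: x=[5.7696] v=[-0.8904]
Step 14: x=[5.7226] v=[-0.9395]
Step 15: x=[5.6734] v=[-0.9845]
Step 16: x=[5.6221] v=[-1.0253]
Step 17: x=[5.5690] v=[-1.0617]
Step 18: x=[5.5143] v=[-1.0935]
Step 19: x=[5.4583] v=[-1.1206]
Step 20: x=[5.4012] v=[-1.1428]
Step 21: x=[5.3432] v=[-1.1601]
Step 22: x=[5.2846] v=[-1.1724]
Step 23: x=[5.2256] v=[-1.1797]
Step 24: x=[5.1665] v=[-1.1819]
Step 25: x=[5.1076] v=[-1.1790]
Step 26: x=[5.0491] v=[-1.1710]
Step 27: x=[4.9912] v=[-1.1580]
Step 28: x=[4.9342] v=[-1.1400]
Step 29: x=[4.8783] v=[-1.1171]
Step 30: x=[4.8238] v=[-1.0894]
Step 31: x=[4.7710] v=[-1.0570]
Step 32: x=[4.7200] v=[-1.0201]
Step 33: x=[4.6711] v=[-0.9788]
Step 34: x=[4.6244] v=[-0.9333]
Step 35: x=[4.5802] v=[-0.8837]
Step 36: x=[4.5387] v=[-0.8303]
Step 37: x=[4.5000] v=[-0.7734]
Step 38: x=[4.4643] v=[-0.7131]
Step 39: x=[4.4318] v=[-0.6498]
Step 40: x=[4.4026] v=[-0.5837]
Step 41: x=[4.3769] v=[-0.5150]
Step 42: x=[4.3547] v=[-0.4441]
Step 43: x=[4.3361] v=[-0.3713]
Step 44: x=[4.3213] v=[-0.2969]
Step 45: x=[4.3102] v=[-0.2212]
Step 46: x=[4.3030] v=[-0.1446]
Step 47: x=[4.2996] v=[-0.0674]
Step 48: x=[4.3001] v=[0.0101]
First v>=0 after going negative at step 48, time=2.4000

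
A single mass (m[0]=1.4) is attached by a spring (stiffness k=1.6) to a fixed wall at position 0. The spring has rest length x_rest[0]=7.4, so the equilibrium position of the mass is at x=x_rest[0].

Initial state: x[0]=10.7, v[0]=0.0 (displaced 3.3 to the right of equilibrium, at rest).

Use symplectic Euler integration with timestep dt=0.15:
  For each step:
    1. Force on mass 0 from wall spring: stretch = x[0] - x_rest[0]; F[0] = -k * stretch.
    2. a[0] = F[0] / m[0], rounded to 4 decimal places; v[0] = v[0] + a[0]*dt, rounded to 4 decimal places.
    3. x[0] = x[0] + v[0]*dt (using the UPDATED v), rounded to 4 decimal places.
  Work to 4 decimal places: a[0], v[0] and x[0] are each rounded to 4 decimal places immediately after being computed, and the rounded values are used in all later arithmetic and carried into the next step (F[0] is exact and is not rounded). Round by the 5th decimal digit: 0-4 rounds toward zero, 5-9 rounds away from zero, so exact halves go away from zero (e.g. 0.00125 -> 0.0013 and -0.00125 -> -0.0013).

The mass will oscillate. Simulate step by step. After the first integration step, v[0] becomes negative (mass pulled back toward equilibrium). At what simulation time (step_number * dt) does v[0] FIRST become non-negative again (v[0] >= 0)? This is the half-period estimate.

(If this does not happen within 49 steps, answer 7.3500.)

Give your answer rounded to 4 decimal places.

Answer: 3.0000

Derivation:
Step 0: x=[10.7000] v=[0.0000]
Step 1: x=[10.6151] v=[-0.5657]
Step 2: x=[10.4476] v=[-1.1169]
Step 3: x=[10.2017] v=[-1.6394]
Step 4: x=[9.8837] v=[-2.1197]
Step 5: x=[9.5019] v=[-2.5455]
Step 6: x=[9.0660] v=[-2.9058]
Step 7: x=[8.5873] v=[-3.1914]
Step 8: x=[8.0781] v=[-3.3949]
Step 9: x=[7.5514] v=[-3.5112]
Step 10: x=[7.0208] v=[-3.5372]
Step 11: x=[6.5000] v=[-3.4722]
Step 12: x=[6.0023] v=[-3.3179]
Step 13: x=[5.5406] v=[-3.0783]
Step 14: x=[5.1267] v=[-2.7596]
Step 15: x=[4.7712] v=[-2.3699]
Step 16: x=[4.4833] v=[-1.9193]
Step 17: x=[4.2704] v=[-1.4193]
Step 18: x=[4.1380] v=[-0.8828]
Step 19: x=[4.0895] v=[-0.3236]
Step 20: x=[4.1261] v=[0.2439]
First v>=0 after going negative at step 20, time=3.0000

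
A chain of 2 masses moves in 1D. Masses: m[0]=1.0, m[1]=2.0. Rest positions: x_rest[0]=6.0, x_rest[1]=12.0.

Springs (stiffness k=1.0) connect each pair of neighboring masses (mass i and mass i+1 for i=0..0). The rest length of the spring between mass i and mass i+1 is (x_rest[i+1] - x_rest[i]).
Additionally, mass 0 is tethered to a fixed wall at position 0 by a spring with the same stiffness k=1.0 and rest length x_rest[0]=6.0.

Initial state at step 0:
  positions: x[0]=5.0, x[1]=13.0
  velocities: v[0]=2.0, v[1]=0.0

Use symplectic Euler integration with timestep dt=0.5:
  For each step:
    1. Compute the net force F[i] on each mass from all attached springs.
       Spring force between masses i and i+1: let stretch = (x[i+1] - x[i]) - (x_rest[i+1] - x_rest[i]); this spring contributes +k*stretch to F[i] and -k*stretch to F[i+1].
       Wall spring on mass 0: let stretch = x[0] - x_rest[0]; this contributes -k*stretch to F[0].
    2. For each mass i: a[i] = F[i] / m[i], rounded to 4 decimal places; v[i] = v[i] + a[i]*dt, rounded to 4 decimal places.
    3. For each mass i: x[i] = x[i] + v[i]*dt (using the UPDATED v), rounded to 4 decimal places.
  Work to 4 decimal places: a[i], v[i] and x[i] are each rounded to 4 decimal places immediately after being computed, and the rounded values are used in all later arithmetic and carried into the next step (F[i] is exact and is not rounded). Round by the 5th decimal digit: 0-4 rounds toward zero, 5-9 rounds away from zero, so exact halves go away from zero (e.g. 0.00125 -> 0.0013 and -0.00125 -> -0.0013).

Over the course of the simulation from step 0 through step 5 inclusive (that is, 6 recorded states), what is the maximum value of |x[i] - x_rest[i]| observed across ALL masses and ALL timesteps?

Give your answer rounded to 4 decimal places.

Step 0: x=[5.0000 13.0000] v=[2.0000 0.0000]
Step 1: x=[6.7500 12.7500] v=[3.5000 -0.5000]
Step 2: x=[8.3125 12.5000] v=[3.1250 -0.5000]
Step 3: x=[8.8438 12.4766] v=[1.0625 -0.0469]
Step 4: x=[8.0723 12.7491] v=[-1.5430 0.5449]
Step 5: x=[6.4519 13.1870] v=[-3.2408 0.8757]
Max displacement = 2.8438

Answer: 2.8438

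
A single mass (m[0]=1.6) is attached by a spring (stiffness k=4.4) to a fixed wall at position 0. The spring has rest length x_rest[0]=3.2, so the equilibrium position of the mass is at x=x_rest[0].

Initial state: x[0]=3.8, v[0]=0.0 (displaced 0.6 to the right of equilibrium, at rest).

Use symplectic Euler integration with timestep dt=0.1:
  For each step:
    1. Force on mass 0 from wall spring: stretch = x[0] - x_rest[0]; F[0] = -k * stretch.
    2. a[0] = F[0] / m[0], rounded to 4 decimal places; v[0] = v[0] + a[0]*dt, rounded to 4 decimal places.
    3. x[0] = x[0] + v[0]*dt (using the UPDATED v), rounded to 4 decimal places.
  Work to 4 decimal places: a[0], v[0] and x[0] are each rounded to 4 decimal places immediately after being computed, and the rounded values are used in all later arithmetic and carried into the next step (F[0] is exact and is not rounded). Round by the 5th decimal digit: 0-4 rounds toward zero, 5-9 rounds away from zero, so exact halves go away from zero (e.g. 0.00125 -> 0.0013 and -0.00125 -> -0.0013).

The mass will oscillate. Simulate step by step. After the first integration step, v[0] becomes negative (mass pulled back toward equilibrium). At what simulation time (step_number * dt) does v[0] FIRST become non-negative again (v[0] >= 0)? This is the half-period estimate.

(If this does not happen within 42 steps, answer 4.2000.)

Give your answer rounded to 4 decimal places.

Step 0: x=[3.8000] v=[0.0000]
Step 1: x=[3.7835] v=[-0.1650]
Step 2: x=[3.7510] v=[-0.3255]
Step 3: x=[3.7033] v=[-0.4770]
Step 4: x=[3.6418] v=[-0.6154]
Step 5: x=[3.5681] v=[-0.7369]
Step 6: x=[3.4843] v=[-0.8381]
Step 7: x=[3.3927] v=[-0.9163]
Step 8: x=[3.2958] v=[-0.9693]
Step 9: x=[3.1962] v=[-0.9957]
Step 10: x=[3.0967] v=[-0.9947]
Step 11: x=[3.0001] v=[-0.9663]
Step 12: x=[2.9090] v=[-0.9113]
Step 13: x=[2.8259] v=[-0.8313]
Step 14: x=[2.7531] v=[-0.7284]
Step 15: x=[2.6926] v=[-0.6055]
Step 16: x=[2.6460] v=[-0.4660]
Step 17: x=[2.6146] v=[-0.3137]
Step 18: x=[2.5993] v=[-0.1527]
Step 19: x=[2.6006] v=[0.0125]
First v>=0 after going negative at step 19, time=1.9000

Answer: 1.9000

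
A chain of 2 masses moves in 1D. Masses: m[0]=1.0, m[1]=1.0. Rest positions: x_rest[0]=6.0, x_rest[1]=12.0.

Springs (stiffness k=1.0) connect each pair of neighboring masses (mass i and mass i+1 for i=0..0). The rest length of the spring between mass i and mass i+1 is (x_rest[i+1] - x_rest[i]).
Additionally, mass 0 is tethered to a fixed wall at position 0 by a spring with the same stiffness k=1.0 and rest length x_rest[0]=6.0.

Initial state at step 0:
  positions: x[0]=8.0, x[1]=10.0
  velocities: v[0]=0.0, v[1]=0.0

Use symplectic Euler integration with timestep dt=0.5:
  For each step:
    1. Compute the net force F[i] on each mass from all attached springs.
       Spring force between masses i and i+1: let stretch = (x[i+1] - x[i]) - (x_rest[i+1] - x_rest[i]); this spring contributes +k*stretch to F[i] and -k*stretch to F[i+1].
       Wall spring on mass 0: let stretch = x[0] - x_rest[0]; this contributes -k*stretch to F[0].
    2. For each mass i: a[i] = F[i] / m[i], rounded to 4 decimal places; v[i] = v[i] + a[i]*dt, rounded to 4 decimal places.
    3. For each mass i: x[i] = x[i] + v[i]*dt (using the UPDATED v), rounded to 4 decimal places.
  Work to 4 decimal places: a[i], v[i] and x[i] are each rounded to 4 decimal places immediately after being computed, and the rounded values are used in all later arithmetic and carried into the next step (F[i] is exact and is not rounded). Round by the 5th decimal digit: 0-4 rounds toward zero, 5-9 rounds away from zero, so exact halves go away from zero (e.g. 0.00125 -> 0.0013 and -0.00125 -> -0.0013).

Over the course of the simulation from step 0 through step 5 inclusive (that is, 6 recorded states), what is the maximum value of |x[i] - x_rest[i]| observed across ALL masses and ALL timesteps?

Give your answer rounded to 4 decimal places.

Answer: 2.6562

Derivation:
Step 0: x=[8.0000 10.0000] v=[0.0000 0.0000]
Step 1: x=[6.5000 11.0000] v=[-3.0000 2.0000]
Step 2: x=[4.5000 12.3750] v=[-4.0000 2.7500]
Step 3: x=[3.3438 13.2813] v=[-2.3125 1.8125]
Step 4: x=[3.8360 13.2032] v=[0.9844 -0.1563]
Step 5: x=[5.7110 12.2833] v=[3.7500 -1.8399]
Max displacement = 2.6562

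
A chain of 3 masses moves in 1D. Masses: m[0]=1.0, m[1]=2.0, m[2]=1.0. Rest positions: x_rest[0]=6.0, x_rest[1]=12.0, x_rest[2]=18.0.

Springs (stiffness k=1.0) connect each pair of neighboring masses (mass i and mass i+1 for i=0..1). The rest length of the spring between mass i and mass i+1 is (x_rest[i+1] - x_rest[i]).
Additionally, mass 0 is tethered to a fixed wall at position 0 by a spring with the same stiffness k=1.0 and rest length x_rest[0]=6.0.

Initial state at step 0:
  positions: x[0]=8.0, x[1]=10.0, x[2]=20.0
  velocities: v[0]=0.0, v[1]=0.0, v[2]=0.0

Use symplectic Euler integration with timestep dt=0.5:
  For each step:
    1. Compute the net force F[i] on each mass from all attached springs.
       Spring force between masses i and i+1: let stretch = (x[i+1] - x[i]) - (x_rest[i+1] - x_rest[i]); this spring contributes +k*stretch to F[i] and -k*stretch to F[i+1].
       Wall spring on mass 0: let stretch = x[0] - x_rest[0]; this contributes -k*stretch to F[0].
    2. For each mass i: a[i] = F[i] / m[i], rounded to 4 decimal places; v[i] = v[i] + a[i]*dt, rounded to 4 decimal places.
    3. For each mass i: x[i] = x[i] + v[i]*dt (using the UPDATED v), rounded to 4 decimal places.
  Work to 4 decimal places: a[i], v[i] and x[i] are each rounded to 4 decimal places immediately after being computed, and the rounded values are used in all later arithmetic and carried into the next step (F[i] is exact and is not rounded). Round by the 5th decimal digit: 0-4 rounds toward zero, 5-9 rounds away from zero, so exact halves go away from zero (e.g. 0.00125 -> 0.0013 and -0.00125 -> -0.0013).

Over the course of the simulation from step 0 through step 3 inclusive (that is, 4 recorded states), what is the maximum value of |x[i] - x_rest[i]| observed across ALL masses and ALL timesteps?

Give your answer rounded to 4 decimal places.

Step 0: x=[8.0000 10.0000 20.0000] v=[0.0000 0.0000 0.0000]
Step 1: x=[6.5000 11.0000 19.0000] v=[-3.0000 2.0000 -2.0000]
Step 2: x=[4.5000 12.4375 17.5000] v=[-4.0000 2.8750 -3.0000]
Step 3: x=[3.3594 13.5157 16.2344] v=[-2.2813 2.1563 -2.5313]
Max displacement = 2.6406

Answer: 2.6406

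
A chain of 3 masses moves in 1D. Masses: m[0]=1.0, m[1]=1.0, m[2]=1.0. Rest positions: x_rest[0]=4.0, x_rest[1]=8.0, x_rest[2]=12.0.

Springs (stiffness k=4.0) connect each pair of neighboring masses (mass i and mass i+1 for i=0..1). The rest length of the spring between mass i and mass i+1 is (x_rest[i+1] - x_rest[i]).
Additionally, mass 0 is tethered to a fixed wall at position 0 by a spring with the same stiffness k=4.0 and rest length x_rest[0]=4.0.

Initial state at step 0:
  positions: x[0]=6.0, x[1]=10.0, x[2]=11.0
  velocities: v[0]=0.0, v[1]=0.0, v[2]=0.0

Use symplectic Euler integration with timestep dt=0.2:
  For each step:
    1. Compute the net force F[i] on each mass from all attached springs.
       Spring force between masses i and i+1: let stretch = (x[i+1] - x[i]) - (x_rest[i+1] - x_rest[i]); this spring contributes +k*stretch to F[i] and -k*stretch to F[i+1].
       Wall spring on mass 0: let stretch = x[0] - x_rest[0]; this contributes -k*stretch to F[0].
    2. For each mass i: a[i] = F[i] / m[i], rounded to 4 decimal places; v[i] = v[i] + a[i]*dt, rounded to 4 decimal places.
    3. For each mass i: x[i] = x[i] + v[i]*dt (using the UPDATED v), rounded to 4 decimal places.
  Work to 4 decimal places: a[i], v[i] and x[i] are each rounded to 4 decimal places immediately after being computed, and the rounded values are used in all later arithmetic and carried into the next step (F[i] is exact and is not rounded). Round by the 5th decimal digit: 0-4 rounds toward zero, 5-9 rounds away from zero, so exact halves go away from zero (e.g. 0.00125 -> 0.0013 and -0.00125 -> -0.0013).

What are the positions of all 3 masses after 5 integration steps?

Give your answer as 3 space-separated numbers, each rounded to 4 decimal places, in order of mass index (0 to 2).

Answer: 2.5104 7.2050 14.1354

Derivation:
Step 0: x=[6.0000 10.0000 11.0000] v=[0.0000 0.0000 0.0000]
Step 1: x=[5.6800 9.5200 11.4800] v=[-1.6000 -2.4000 2.4000]
Step 2: x=[5.0656 8.7392 12.2864] v=[-3.0720 -3.9040 4.0320]
Step 3: x=[4.2285 7.9382 13.1652] v=[-4.1856 -4.0051 4.3942]
Step 4: x=[3.3084 7.3799 13.8477] v=[-4.6006 -2.7913 3.4126]
Step 5: x=[2.5104 7.2050 14.1354] v=[-3.9901 -0.8743 1.4384]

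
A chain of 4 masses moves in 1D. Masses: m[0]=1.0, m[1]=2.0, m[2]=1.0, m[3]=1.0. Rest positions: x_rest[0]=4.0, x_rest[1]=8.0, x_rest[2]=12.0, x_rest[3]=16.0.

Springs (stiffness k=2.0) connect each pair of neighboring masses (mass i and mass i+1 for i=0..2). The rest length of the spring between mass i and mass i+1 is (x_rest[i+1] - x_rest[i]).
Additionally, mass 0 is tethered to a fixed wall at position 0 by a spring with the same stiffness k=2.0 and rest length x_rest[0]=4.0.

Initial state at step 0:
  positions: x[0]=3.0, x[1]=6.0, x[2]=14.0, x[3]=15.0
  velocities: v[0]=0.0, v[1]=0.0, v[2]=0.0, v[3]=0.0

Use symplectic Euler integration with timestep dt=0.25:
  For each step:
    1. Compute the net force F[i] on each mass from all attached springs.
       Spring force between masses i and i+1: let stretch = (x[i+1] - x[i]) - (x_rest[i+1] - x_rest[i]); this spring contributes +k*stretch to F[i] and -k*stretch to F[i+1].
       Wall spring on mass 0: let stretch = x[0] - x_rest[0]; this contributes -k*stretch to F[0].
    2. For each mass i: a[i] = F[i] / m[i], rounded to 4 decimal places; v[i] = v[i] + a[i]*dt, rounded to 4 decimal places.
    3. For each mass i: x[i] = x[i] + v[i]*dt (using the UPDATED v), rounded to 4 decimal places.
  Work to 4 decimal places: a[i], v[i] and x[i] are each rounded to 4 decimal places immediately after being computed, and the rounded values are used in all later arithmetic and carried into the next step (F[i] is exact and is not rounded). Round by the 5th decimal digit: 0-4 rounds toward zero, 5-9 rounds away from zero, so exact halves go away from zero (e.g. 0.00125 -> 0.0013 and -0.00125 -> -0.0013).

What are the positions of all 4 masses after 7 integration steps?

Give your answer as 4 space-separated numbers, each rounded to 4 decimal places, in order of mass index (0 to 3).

Answer: 4.7429 8.1727 10.7970 14.9605

Derivation:
Step 0: x=[3.0000 6.0000 14.0000 15.0000] v=[0.0000 0.0000 0.0000 0.0000]
Step 1: x=[3.0000 6.3125 13.1250 15.3750] v=[0.0000 1.2500 -3.5000 1.5000]
Step 2: x=[3.0391 6.8438 11.6797 15.9688] v=[0.1563 2.1250 -5.7813 2.3750]
Step 3: x=[3.1739 7.4395 10.1660 16.5264] v=[0.5391 2.3828 -6.0547 2.2305]
Step 4: x=[3.4452 7.9390 9.1066 16.7890] v=[1.0850 1.9980 -4.2378 1.0503]
Step 5: x=[3.8475 8.2306 8.8615 16.5913] v=[1.6093 1.1665 -0.9804 -0.7909]
Step 6: x=[4.3168 8.2877 9.5038 15.9274] v=[1.8771 0.2285 2.5691 -2.6558]
Step 7: x=[4.7429 8.1727 10.7970 14.9605] v=[1.7042 -0.4602 5.1729 -3.8676]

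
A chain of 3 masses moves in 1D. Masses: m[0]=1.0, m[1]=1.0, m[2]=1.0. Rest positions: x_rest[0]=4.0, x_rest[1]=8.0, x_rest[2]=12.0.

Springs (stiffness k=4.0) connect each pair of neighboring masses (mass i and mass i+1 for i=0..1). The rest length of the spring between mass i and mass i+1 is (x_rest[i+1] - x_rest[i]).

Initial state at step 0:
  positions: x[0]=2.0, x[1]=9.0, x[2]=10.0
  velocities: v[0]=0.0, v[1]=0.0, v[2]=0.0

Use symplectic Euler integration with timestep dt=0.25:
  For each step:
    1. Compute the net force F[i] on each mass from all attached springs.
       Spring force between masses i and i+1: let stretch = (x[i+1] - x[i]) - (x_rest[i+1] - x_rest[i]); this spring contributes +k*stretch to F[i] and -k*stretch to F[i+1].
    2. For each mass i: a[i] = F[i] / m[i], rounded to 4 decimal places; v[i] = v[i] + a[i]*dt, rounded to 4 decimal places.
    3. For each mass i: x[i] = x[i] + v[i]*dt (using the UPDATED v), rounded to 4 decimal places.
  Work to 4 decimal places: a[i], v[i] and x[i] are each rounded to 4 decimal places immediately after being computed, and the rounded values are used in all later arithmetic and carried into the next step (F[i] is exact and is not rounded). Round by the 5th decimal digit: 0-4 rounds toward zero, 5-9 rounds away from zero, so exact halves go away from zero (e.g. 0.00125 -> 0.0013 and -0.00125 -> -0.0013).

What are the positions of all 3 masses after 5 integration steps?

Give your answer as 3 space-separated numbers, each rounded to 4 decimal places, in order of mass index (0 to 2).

Step 0: x=[2.0000 9.0000 10.0000] v=[0.0000 0.0000 0.0000]
Step 1: x=[2.7500 7.5000 10.7500] v=[3.0000 -6.0000 3.0000]
Step 2: x=[3.6875 5.6250 11.6875] v=[3.7500 -7.5000 3.7500]
Step 3: x=[4.1094 4.7813 12.1094] v=[1.6875 -3.3750 1.6875]
Step 4: x=[3.6993 5.6016 11.6993] v=[-1.6406 3.2812 -1.6406]
Step 5: x=[2.7647 7.4708 10.7647] v=[-3.7383 7.4766 -3.7383]

Answer: 2.7647 7.4708 10.7647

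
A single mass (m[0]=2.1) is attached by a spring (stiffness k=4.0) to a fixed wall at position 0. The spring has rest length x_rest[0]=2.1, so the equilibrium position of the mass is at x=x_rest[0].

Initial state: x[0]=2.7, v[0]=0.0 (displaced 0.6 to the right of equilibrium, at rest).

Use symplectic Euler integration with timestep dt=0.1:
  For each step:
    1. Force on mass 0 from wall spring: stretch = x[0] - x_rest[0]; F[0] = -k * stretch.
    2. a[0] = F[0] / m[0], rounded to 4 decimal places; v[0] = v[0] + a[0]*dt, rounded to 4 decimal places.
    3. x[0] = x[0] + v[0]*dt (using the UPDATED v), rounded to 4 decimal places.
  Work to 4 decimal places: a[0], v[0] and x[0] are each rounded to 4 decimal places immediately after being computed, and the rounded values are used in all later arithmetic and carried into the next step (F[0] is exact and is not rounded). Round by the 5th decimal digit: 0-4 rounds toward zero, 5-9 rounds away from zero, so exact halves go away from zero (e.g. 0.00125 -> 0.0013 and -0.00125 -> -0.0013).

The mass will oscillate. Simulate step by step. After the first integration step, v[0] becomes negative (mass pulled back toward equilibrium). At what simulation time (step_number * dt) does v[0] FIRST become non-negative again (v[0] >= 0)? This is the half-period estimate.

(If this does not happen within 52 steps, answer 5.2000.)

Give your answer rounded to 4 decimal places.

Answer: 2.3000

Derivation:
Step 0: x=[2.7000] v=[0.0000]
Step 1: x=[2.6886] v=[-0.1143]
Step 2: x=[2.6660] v=[-0.2264]
Step 3: x=[2.6326] v=[-0.3342]
Step 4: x=[2.5890] v=[-0.4357]
Step 5: x=[2.5361] v=[-0.5288]
Step 6: x=[2.4749] v=[-0.6119]
Step 7: x=[2.4066] v=[-0.6833]
Step 8: x=[2.3324] v=[-0.7417]
Step 9: x=[2.2538] v=[-0.7860]
Step 10: x=[2.1723] v=[-0.8153]
Step 11: x=[2.0894] v=[-0.8291]
Step 12: x=[2.0067] v=[-0.8271]
Step 13: x=[1.9258] v=[-0.8093]
Step 14: x=[1.8482] v=[-0.7761]
Step 15: x=[1.7754] v=[-0.7281]
Step 16: x=[1.7088] v=[-0.6663]
Step 17: x=[1.6496] v=[-0.5918]
Step 18: x=[1.5990] v=[-0.5060]
Step 19: x=[1.5579] v=[-0.4106]
Step 20: x=[1.5272] v=[-0.3073]
Step 21: x=[1.5074] v=[-0.1982]
Step 22: x=[1.4989] v=[-0.0853]
Step 23: x=[1.5018] v=[0.0292]
First v>=0 after going negative at step 23, time=2.3000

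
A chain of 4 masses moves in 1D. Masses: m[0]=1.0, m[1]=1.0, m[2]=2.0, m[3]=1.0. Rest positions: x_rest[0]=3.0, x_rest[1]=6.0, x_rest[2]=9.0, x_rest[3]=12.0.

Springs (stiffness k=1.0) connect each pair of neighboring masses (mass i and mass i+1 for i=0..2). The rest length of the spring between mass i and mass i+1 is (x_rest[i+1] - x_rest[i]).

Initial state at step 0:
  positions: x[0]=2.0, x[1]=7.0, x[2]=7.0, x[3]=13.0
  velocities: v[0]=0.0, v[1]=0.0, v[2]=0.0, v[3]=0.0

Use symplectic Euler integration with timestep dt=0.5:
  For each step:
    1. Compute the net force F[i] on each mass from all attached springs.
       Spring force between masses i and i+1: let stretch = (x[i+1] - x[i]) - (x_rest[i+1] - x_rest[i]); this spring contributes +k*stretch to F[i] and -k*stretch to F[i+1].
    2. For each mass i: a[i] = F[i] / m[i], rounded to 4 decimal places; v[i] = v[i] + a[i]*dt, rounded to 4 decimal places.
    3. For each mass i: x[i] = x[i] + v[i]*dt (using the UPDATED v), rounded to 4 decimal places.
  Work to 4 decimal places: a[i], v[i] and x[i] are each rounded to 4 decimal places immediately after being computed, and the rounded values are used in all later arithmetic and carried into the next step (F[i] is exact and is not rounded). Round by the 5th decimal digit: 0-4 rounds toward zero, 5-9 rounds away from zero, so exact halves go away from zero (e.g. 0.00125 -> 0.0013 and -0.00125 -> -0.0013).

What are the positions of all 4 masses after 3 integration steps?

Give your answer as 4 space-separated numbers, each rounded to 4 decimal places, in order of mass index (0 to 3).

Answer: 3.1563 3.5000 9.5860 10.1719

Derivation:
Step 0: x=[2.0000 7.0000 7.0000 13.0000] v=[0.0000 0.0000 0.0000 0.0000]
Step 1: x=[2.5000 5.7500 7.7500 12.2500] v=[1.0000 -2.5000 1.5000 -1.5000]
Step 2: x=[3.0625 4.1875 8.8125 11.1250] v=[1.1250 -3.1250 2.1250 -2.2500]
Step 3: x=[3.1563 3.5000 9.5860 10.1719] v=[0.1875 -1.3750 1.5469 -1.9063]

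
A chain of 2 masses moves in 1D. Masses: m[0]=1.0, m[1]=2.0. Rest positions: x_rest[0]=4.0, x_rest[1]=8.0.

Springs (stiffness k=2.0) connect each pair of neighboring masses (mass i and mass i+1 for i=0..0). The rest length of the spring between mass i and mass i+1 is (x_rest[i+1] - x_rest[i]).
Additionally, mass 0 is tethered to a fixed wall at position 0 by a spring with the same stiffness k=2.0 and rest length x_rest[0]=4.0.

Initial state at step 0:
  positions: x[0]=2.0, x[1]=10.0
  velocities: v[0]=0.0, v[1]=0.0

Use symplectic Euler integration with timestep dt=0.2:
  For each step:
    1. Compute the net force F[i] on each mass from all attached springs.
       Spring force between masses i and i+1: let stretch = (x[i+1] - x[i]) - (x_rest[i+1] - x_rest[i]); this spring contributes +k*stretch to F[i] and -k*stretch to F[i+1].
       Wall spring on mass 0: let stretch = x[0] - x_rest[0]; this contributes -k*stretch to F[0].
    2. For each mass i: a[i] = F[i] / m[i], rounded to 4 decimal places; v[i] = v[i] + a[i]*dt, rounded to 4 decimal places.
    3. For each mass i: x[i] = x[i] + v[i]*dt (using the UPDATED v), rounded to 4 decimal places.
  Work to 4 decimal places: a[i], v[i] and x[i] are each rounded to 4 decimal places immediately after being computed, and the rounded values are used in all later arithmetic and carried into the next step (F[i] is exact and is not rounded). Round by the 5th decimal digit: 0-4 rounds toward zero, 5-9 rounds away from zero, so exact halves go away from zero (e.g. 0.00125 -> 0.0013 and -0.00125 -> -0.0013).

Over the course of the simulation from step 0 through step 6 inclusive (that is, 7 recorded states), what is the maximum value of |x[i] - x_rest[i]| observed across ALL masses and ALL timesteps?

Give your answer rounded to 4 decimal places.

Answer: 3.0556

Derivation:
Step 0: x=[2.0000 10.0000] v=[0.0000 0.0000]
Step 1: x=[2.4800 9.8400] v=[2.4000 -0.8000]
Step 2: x=[3.3504 9.5456] v=[4.3520 -1.4720]
Step 3: x=[4.4484 9.1634] v=[5.4899 -1.9110]
Step 4: x=[5.5677 8.7526] v=[5.5965 -2.0540]
Step 5: x=[6.4964 8.3744] v=[4.6434 -1.8910]
Step 6: x=[7.0556 8.0811] v=[2.7960 -1.4666]
Max displacement = 3.0556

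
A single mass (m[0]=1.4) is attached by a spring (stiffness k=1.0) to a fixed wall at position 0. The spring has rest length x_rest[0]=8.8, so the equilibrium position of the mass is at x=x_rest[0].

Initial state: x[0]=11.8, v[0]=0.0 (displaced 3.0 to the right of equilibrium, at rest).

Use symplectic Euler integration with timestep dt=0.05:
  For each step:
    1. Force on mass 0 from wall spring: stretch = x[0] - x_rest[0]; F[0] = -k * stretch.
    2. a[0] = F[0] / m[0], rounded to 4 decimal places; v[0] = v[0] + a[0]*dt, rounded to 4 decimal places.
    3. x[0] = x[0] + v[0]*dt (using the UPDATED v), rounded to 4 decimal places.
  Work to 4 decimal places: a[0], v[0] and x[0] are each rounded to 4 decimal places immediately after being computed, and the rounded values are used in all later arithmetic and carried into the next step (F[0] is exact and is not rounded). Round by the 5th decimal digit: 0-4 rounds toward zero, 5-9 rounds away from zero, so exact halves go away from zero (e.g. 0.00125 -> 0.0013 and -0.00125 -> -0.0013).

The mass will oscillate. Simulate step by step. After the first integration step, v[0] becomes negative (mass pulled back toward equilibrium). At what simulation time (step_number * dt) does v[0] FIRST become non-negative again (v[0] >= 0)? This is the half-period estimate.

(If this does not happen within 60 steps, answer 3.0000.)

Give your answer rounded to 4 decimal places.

Answer: 3.0000

Derivation:
Step 0: x=[11.8000] v=[0.0000]
Step 1: x=[11.7946] v=[-0.1071]
Step 2: x=[11.7839] v=[-0.2141]
Step 3: x=[11.7679] v=[-0.3207]
Step 4: x=[11.7466] v=[-0.4267]
Step 5: x=[11.7200] v=[-0.5319]
Step 6: x=[11.6882] v=[-0.6362]
Step 7: x=[11.6512] v=[-0.7394]
Step 8: x=[11.6091] v=[-0.8412]
Step 9: x=[11.5620] v=[-0.9415]
Step 10: x=[11.5100] v=[-1.0401]
Step 11: x=[11.4532] v=[-1.1369]
Step 12: x=[11.3916] v=[-1.2317]
Step 13: x=[11.3254] v=[-1.3243]
Step 14: x=[11.2547] v=[-1.4145]
Step 15: x=[11.1796] v=[-1.5022]
Step 16: x=[11.1002] v=[-1.5872]
Step 17: x=[11.0167] v=[-1.6694]
Step 18: x=[10.9293] v=[-1.7486]
Step 19: x=[10.8381] v=[-1.8246]
Step 20: x=[10.7432] v=[-1.8974]
Step 21: x=[10.6449] v=[-1.9668]
Step 22: x=[10.5433] v=[-2.0327]
Step 23: x=[10.4386] v=[-2.0950]
Step 24: x=[10.3309] v=[-2.1535]
Step 25: x=[10.2205] v=[-2.2082]
Step 26: x=[10.1076] v=[-2.2589]
Step 27: x=[9.9923] v=[-2.3056]
Step 28: x=[9.8749] v=[-2.3482]
Step 29: x=[9.7556] v=[-2.3866]
Step 30: x=[9.6346] v=[-2.4207]
Step 31: x=[9.5121] v=[-2.4505]
Step 32: x=[9.3883] v=[-2.4759]
Step 33: x=[9.2635] v=[-2.4969]
Step 34: x=[9.1378] v=[-2.5135]
Step 35: x=[9.0115] v=[-2.5256]
Step 36: x=[8.8848] v=[-2.5332]
Step 37: x=[8.7580] v=[-2.5362]
Step 38: x=[8.6313] v=[-2.5347]
Step 39: x=[8.5049] v=[-2.5287]
Step 40: x=[8.3790] v=[-2.5182]
Step 41: x=[8.2538] v=[-2.5032]
Step 42: x=[8.1296] v=[-2.4837]
Step 43: x=[8.0066] v=[-2.4598]
Step 44: x=[7.8850] v=[-2.4315]
Step 45: x=[7.7651] v=[-2.3988]
Step 46: x=[7.6470] v=[-2.3618]
Step 47: x=[7.5310] v=[-2.3206]
Step 48: x=[7.4172] v=[-2.2753]
Step 49: x=[7.3059] v=[-2.2259]
Step 50: x=[7.1973] v=[-2.1725]
Step 51: x=[7.0915] v=[-2.1153]
Step 52: x=[6.9888] v=[-2.0543]
Step 53: x=[6.8893] v=[-1.9896]
Step 54: x=[6.7932] v=[-1.9214]
Step 55: x=[6.7007] v=[-1.8497]
Step 56: x=[6.6120] v=[-1.7747]
Step 57: x=[6.5272] v=[-1.6966]
Step 58: x=[6.4464] v=[-1.6154]
Step 59: x=[6.3698] v=[-1.5313]
Step 60: x=[6.2976] v=[-1.4445]
v[0] did not become non-negative within 60 steps; using fallback time=3.0000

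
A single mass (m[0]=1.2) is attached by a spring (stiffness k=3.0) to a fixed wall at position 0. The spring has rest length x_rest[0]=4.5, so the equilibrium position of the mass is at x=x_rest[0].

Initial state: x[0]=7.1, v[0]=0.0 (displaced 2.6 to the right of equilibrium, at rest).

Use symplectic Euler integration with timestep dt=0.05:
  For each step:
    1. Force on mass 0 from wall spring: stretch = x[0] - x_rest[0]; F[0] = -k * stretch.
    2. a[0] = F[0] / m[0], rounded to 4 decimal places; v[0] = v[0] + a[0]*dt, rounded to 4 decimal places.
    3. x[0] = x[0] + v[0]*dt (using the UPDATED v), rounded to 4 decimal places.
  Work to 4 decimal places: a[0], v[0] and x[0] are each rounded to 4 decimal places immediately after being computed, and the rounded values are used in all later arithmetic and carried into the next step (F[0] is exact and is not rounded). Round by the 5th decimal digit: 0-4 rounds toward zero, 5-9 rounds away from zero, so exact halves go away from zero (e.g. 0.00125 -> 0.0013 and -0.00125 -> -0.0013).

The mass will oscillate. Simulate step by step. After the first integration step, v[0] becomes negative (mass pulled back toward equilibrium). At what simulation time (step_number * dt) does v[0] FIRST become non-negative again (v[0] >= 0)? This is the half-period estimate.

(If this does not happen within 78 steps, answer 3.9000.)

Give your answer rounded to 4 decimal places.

Step 0: x=[7.1000] v=[0.0000]
Step 1: x=[7.0838] v=[-0.3250]
Step 2: x=[7.0514] v=[-0.6480]
Step 3: x=[7.0031] v=[-0.9669]
Step 4: x=[6.9391] v=[-1.2798]
Step 5: x=[6.8599] v=[-1.5847]
Step 6: x=[6.7659] v=[-1.8797]
Step 7: x=[6.6578] v=[-2.1629]
Step 8: x=[6.5362] v=[-2.4326]
Step 9: x=[6.4018] v=[-2.6871]
Step 10: x=[6.2556] v=[-2.9248]
Step 11: x=[6.0984] v=[-3.1443]
Step 12: x=[5.9312] v=[-3.3441]
Step 13: x=[5.7551] v=[-3.5230]
Step 14: x=[5.5711] v=[-3.6799]
Step 15: x=[5.3804] v=[-3.8138]
Step 16: x=[5.1842] v=[-3.9239]
Step 17: x=[4.9837] v=[-4.0094]
Step 18: x=[4.7802] v=[-4.0699]
Step 19: x=[4.5750] v=[-4.1049]
Step 20: x=[4.3693] v=[-4.1143]
Step 21: x=[4.1644] v=[-4.0980]
Step 22: x=[3.9616] v=[-4.0561]
Step 23: x=[3.7622] v=[-3.9888]
Step 24: x=[3.5674] v=[-3.8966]
Step 25: x=[3.3784] v=[-3.7800]
Step 26: x=[3.1964] v=[-3.6398]
Step 27: x=[3.0226] v=[-3.4769]
Step 28: x=[2.8580] v=[-3.2922]
Step 29: x=[2.7037] v=[-3.0870]
Step 30: x=[2.5606] v=[-2.8625]
Step 31: x=[2.4296] v=[-2.6201]
Step 32: x=[2.3115] v=[-2.3613]
Step 33: x=[2.2071] v=[-2.0877]
Step 34: x=[2.1170] v=[-1.8011]
Step 35: x=[2.0418] v=[-1.5032]
Step 36: x=[1.9820] v=[-1.1959]
Step 37: x=[1.9379] v=[-0.8812]
Step 38: x=[1.9099] v=[-0.5609]
Step 39: x=[1.8980] v=[-0.2371]
Step 40: x=[1.9024] v=[0.0882]
First v>=0 after going negative at step 40, time=2.0000

Answer: 2.0000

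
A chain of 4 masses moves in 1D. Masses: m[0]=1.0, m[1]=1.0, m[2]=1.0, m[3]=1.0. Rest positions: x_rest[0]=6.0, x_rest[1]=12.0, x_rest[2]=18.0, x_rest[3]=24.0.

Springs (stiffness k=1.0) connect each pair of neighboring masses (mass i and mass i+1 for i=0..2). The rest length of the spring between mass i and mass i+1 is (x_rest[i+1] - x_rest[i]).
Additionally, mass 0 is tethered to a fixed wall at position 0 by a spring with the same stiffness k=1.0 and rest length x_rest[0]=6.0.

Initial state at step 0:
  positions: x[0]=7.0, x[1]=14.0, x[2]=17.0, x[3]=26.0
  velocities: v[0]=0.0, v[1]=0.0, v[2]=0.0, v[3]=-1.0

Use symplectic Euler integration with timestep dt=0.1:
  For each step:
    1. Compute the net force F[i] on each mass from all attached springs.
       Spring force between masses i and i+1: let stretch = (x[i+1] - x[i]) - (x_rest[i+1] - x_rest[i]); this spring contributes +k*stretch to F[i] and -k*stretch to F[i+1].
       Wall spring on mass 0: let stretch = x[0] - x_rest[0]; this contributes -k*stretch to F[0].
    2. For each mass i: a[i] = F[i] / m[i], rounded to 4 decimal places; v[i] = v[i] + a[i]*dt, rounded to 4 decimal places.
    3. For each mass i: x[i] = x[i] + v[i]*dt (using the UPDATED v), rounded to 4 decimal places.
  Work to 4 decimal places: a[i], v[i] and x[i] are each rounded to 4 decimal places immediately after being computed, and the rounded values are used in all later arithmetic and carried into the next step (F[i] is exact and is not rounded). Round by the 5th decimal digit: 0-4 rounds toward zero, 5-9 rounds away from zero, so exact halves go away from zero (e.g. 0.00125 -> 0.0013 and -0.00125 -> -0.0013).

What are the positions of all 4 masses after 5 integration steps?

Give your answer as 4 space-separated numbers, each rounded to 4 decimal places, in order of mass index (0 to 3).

Answer: 6.9866 13.4474 17.8158 25.1003

Derivation:
Step 0: x=[7.0000 14.0000 17.0000 26.0000] v=[0.0000 0.0000 0.0000 -1.0000]
Step 1: x=[7.0000 13.9600 17.0600 25.8700] v=[0.0000 -0.4000 0.6000 -1.3000]
Step 2: x=[6.9996 13.8814 17.1771 25.7119] v=[-0.0040 -0.7860 1.1710 -1.5810]
Step 3: x=[6.9980 13.7669 17.3466 25.5285] v=[-0.0158 -1.1446 1.6949 -1.8345]
Step 4: x=[6.9941 13.6206 17.5621 25.3232] v=[-0.0387 -1.4635 2.1551 -2.0527]
Step 5: x=[6.9866 13.4474 17.8158 25.1003] v=[-0.0755 -1.7320 2.5371 -2.2288]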